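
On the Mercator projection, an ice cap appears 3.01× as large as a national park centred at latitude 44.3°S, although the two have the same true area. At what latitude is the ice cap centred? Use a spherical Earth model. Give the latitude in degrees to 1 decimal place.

For equal true areas on Mercator, apparent areas scale as sec²φ, so the ratio is cos²φ₂ / cos²φ₁.
cos²φ₂ / cos²φ₁ = 3.01  ⇒  cos φ₁ = cos 44.3° / √3.01 = 0.7157/1.735 = 0.4125.
φ₁ = arccos(0.4125) ≈ 65.6°.

65.6°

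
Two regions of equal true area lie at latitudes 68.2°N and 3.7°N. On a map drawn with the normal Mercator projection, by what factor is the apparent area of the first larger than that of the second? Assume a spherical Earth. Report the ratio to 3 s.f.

Mercator is conformal with k = sec φ, so areal scale = k² = sec²φ.
At 68.2°: sec²(68.2°) = 1/0.3714² = 7.251.
At 3.7°: sec²(3.7°) = 1/0.9979² = 1.004.
Ratio = 7.251/1.004 = cos²(3.7°)/cos²(68.2°) ≈ 7.22.

7.22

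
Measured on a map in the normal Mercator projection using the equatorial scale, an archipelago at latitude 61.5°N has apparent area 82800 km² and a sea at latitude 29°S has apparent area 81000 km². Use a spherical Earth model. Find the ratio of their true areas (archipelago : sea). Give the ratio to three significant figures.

On Mercator the areal scale is sec²φ, so true area = apparent × cos²φ.
True area of archipelago: 82800 × cos²(61.5°) = 82800 × 0.2277 = 18850 km².
True area of sea: 81000 × cos²(29°) = 81000 × 0.7650 = 61960 km².
Ratio = 18850 / 61960 ≈ 0.304.

0.304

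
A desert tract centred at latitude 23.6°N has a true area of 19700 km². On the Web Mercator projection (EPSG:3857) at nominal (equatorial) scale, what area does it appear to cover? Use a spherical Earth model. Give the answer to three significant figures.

23500 km²

Mercator is conformal, so the point scale is isotropic: h = k = sec φ = 1/cos φ.
Areal scale = k² = sec²φ = 1/cos²(23.6°) = 1/0.9164² = 1.191.
Apparent area = 19700 × 1.191 ≈ 23500 km².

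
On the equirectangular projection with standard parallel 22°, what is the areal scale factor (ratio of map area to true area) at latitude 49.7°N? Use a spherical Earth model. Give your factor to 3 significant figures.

1.43

In the equirectangular projection with standard parallel φ₀ = 22° (x = Rλ cos φ₀, y = Rφ), meridians are true-scale (h = 1) and the parallel scale is k = cos φ₀ / cos φ.
Areal scale = h·k = 1 × cos φ₀ / cos φ; at 49.7°, h = 1.000, k = 1.434, so h·k = 1.434.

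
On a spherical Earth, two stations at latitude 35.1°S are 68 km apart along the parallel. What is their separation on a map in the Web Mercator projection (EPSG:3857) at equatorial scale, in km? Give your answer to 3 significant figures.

The Mercator projection is conformal; its linear scale factor is the same in every direction and equals sec φ = 1/cos φ.
Along the parallel, k = sec 35.1° = 1/0.8181 = 1.222.
Map distance = 68 × 1.222 ≈ 83.1 km.

83.1 km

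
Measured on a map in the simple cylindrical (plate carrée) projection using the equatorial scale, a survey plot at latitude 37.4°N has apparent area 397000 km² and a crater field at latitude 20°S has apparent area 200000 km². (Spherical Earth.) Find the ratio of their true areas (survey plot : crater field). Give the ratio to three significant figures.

Plate carrée has h = 1 and k = sec φ, giving areal scale sec φ; true area = (apparent area) · cos φ.
True area of survey plot: 397000 × cos(37.4°) = 397000 × 0.7944 = 315400 km².
True area of crater field: 200000 × cos(20°) = 200000 × 0.9397 = 187900 km².
Ratio = 315400 / 187900 ≈ 1.68.

1.68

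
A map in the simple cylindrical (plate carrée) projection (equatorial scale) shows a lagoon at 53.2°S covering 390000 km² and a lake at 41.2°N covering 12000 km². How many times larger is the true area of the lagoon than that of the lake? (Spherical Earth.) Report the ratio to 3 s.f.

On the plate carrée, areal scale = h·k = 1 × sec φ, so true area = apparent × cos φ.
True area of lagoon: 390000 × cos(53.2°) = 390000 × 0.5990 = 233600 km².
True area of lake: 12000 × cos(41.2°) = 12000 × 0.7524 = 9029 km².
Ratio = 233600 / 9029 ≈ 25.9.

25.9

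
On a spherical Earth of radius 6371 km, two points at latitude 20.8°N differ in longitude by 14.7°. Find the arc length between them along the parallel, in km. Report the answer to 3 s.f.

1530 km

Arc length along a parallel = R cos φ · Δλ (with Δλ in radians).
= 6371 × cos 20.8° × (14.7° × π/180) = 6371 × 0.9348 × 0.2566 ≈ 1530 km.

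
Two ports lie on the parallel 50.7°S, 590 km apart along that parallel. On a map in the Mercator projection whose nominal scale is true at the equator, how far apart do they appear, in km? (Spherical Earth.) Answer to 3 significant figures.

932 km

For Mercator, h = k = sec φ (a conformal cylindrical projection has a single point scale, 1/cos φ).
Along the parallel, k = sec 50.7° = 1/0.6334 = 1.579.
Map distance = 590 × 1.579 ≈ 932 km.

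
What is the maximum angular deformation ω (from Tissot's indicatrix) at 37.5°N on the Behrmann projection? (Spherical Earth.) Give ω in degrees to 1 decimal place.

The Behrmann projection is cylindrical equal-area with φ₀ = 30°. Cylindrical equal-area (φ₀ = 30°): h = cos φ / cos 30° along meridians, k = cos 30° / cos φ along parallels; h·k = 1.
At 37.5°: h = 0.9161, k = 1.092; principal scales a = 1.092, b = 0.9161.
sin(ω/2) = (a − b)/(a + b) = 0.1755/2.008 = 0.08742, so ω = 2 arcsin(0.08742) ≈ 10.0°.

10.0°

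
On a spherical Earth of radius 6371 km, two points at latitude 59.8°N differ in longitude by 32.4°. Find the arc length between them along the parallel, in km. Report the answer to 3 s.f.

1810 km

Arc length along a parallel = R cos φ · Δλ (with Δλ in radians).
= 6371 × cos 59.8° × (32.4° × π/180) = 6371 × 0.5030 × 0.5655 ≈ 1810 km.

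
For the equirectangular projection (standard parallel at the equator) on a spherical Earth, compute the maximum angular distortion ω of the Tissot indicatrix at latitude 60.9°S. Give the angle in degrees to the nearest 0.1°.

Plate carrée maps x = Rλ, y = Rφ. The meridian scale is h = 1 and the parallel scale is k = 1/cos φ = sec φ.
At 60.9°: h = 1.000, k = 2.056; principal scales a = 2.056, b = 1.000.
sin(ω/2) = (a − b)/(a + b) = 1.056/3.056 = 0.3456, so ω = 2 arcsin(0.3456) ≈ 40.4°.

40.4°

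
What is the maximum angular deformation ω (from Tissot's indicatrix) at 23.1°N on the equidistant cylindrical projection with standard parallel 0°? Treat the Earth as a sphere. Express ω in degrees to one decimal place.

4.8°

In the plate carrée (x = Rλ, y = Rφ), meridians are true-scale (h = 1) and parallels are stretched by k = sec φ.
At 23.1°: h = 1.000, k = 1.087; principal scales a = 1.087, b = 1.000.
sin(ω/2) = (a − b)/(a + b) = 0.08717/2.087 = 0.04176, so ω = 2 arcsin(0.04176) ≈ 4.8°.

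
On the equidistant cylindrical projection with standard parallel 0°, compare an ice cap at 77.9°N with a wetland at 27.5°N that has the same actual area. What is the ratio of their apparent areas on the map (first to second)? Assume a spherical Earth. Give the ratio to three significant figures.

4.23

Plate carrée maps x = Rλ, y = Rφ. The meridian scale is h = 1 and the parallel scale is k = 1/cos φ = sec φ.
Areal scale at 77.9°: h·k = 1.000 × 4.771 = 4.771.
Areal scale at 27.5°: h·k = 1.000 × 1.127 = 1.127.
Ratio = 4.771/1.127 ≈ 4.23.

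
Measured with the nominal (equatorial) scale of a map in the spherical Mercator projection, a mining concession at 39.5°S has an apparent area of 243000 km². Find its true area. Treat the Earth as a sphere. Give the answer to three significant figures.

Mercator is conformal, so the point scale is isotropic: h = k = sec φ = 1/cos φ.
Areal scale = k² = sec²φ = 1/cos²(39.5°) = 1/0.7716² = 1.680.
True area = apparent / (areal scale) = 243000 / 1.680 ≈ 145000 km².

145000 km²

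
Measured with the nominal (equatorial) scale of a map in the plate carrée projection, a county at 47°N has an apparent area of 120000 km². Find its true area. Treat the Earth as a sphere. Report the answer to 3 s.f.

81800 km²

In the plate carrée (x = Rλ, y = Rφ), meridians are true-scale (h = 1) and parallels are stretched by k = sec φ.
Areal scale = h·k = 1 × sec φ; at 47°, h = 1.000, k = 1.466, so h·k = 1.466.
True area = apparent / (areal scale) = 120000 / 1.466 ≈ 81800 km².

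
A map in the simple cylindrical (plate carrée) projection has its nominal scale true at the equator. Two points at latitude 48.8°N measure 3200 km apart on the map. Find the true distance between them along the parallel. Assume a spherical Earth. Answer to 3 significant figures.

Plate carrée maps x = Rλ, y = Rφ. The meridian scale is h = 1 and the parallel scale is k = 1/cos φ = sec φ.
Along the parallel at 48.8°, map distances are exaggerated by k = sec 48.8° = 1.518.
True distance = 3200 / 1.518 = 3200 × cos 48.8° ≈ 2110 km.

2110 km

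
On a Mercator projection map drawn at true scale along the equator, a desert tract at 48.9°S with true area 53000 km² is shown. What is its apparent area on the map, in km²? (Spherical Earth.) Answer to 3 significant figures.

123000 km²

For Mercator, h = k = sec φ (a conformal cylindrical projection has a single point scale, 1/cos φ).
Areal scale = k² = sec²φ = 1/cos²(48.9°) = 1/0.6574² = 2.314.
Apparent area = 53000 × 2.314 ≈ 123000 km².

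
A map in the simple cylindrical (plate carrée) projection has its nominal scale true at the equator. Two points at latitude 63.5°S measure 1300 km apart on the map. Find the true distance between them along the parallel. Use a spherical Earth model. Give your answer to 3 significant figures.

Plate carrée maps x = Rλ, y = Rφ. The meridian scale is h = 1 and the parallel scale is k = 1/cos φ = sec φ.
Along the parallel at 63.5°, map distances are exaggerated by k = sec 63.5° = 2.241.
True distance = 1300 / 2.241 = 1300 × cos 63.5° ≈ 580 km.

580 km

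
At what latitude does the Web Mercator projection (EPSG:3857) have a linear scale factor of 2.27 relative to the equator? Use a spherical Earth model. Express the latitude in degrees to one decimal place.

Mercator scale is k = sec φ = 1/cos φ.
1/cos φ = 2.27  ⇒  cos φ = 0.4405  ⇒  φ = arccos(0.4405) ≈ 63.9°.

63.9°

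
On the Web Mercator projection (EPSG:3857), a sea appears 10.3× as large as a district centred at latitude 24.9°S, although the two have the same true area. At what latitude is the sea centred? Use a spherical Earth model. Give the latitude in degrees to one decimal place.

73.6°

On Mercator, (apparent₁)/(apparent₂) = sec²φ₁ / sec²φ₂ when true areas are equal.
cos²φ₂ / cos²φ₁ = 10.3  ⇒  cos φ₁ = cos 24.9° / √10.3 = 0.9070/3.209 = 0.2826.
φ₁ = arccos(0.2826) ≈ 73.6°.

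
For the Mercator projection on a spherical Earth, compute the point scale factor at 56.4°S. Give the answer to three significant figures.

Mercator is conformal, so the point scale is isotropic: h = k = sec φ = 1/cos φ.
k = 1/cos 56.4° = 1/0.5534 = 1.807.

1.81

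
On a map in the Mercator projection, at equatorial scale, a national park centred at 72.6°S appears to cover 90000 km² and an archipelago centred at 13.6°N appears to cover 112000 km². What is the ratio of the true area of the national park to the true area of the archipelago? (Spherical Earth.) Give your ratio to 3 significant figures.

0.0761

Mercator's areal exaggeration is sec²φ; hence true area = (apparent area) · cos²φ.
True area of national park: 90000 × cos²(72.6°) = 90000 × 0.08943 = 8048 km².
True area of archipelago: 112000 × cos²(13.6°) = 112000 × 0.9447 = 105800 km².
Ratio = 8048 / 105800 ≈ 0.0761.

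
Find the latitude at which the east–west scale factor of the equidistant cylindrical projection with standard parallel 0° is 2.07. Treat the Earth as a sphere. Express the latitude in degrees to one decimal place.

Plate carrée: h = 1, k = sec φ along parallels.
sec φ = 2.07  ⇒  cos φ = 0.4831  ⇒  φ ≈ 61.1°.

61.1°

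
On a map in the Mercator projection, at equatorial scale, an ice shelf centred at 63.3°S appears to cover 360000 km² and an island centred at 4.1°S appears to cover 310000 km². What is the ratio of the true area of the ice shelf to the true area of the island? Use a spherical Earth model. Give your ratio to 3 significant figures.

0.236

Mercator's areal exaggeration is sec²φ; hence true area = (apparent area) · cos²φ.
True area of ice shelf: 360000 × cos²(63.3°) = 360000 × 0.2019 = 72680 km².
True area of island: 310000 × cos²(4.1°) = 310000 × 0.9949 = 308400 km².
Ratio = 72680 / 308400 ≈ 0.236.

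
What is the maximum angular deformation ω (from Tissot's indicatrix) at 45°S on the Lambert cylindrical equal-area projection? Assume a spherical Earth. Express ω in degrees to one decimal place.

38.9°

The Lambert cylindrical equal-area projection is the cylindrical equal-area projection with its standard parallel at the equator (φ₀ = 0). For cylindrical equal-area with standard parallel φ₀, h = cos φ / cos φ₀ and k = cos φ₀ / cos φ, so h·k = 1.
At 45°: h = 0.7071, k = 1.414; principal scales a = 1.414, b = 0.7071.
sin(ω/2) = (a − b)/(a + b) = 0.7071/2.121 = 0.3333, so ω = 2 arcsin(0.3333) ≈ 38.9°.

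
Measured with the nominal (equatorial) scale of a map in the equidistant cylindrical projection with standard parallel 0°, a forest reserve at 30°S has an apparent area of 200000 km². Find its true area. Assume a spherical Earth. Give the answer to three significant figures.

173000 km²

Plate carrée maps x = Rλ, y = Rφ. The meridian scale is h = 1 and the parallel scale is k = 1/cos φ = sec φ.
Areal scale = h·k = 1 × sec φ; at 30°, h = 1.000, k = 1.155, so h·k = 1.155.
True area = apparent / (areal scale) = 200000 / 1.155 ≈ 173000 km².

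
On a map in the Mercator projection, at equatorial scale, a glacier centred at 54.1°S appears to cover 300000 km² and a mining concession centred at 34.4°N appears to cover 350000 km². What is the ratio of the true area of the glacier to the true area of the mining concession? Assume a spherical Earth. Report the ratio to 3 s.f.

On Mercator the areal scale is sec²φ, so true area = apparent × cos²φ.
True area of glacier: 300000 × cos²(54.1°) = 300000 × 0.3438 = 103100 km².
True area of mining concession: 350000 × cos²(34.4°) = 350000 × 0.6808 = 238300 km².
Ratio = 103100 / 238300 ≈ 0.433.

0.433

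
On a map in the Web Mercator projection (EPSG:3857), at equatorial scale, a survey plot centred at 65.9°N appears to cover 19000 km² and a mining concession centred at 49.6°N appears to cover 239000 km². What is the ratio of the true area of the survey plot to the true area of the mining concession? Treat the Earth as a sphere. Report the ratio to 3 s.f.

0.0316

On Mercator the areal scale is sec²φ, so true area = apparent × cos²φ.
True area of survey plot: 19000 × cos²(65.9°) = 19000 × 0.1667 = 3168 km².
True area of mining concession: 239000 × cos²(49.6°) = 239000 × 0.4201 = 100400 km².
Ratio = 3168 / 100400 ≈ 0.0316.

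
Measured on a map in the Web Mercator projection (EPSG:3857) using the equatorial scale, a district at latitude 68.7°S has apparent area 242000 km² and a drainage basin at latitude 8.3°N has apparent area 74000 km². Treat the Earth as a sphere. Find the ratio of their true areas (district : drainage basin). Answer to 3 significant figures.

0.441

Since Mercator area scale is 1/cos²φ, the true area equals the apparent area multiplied by cos²φ.
True area of district: 242000 × cos²(68.7°) = 242000 × 0.1320 = 31930 km².
True area of drainage basin: 74000 × cos²(8.3°) = 74000 × 0.9792 = 72460 km².
Ratio = 31930 / 72460 ≈ 0.441.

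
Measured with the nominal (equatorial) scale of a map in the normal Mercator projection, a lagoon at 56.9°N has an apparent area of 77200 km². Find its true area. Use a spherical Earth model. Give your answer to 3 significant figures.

23000 km²

The Mercator projection is conformal; its linear scale factor is the same in every direction and equals sec φ = 1/cos φ.
Areal scale = k² = sec²φ = 1/cos²(56.9°) = 1/0.5461² = 3.353.
True area = apparent / (areal scale) = 77200 / 3.353 ≈ 23000 km².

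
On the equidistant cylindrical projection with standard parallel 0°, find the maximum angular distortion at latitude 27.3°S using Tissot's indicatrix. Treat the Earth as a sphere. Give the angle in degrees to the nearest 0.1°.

In the plate carrée (x = Rλ, y = Rφ), meridians are true-scale (h = 1) and parallels are stretched by k = sec φ.
At 27.3°: h = 1.000, k = 1.125; principal scales a = 1.125, b = 1.000.
sin(ω/2) = (a − b)/(a + b) = 0.1253/2.125 = 0.05898, so ω = 2 arcsin(0.05898) ≈ 6.8°.

6.8°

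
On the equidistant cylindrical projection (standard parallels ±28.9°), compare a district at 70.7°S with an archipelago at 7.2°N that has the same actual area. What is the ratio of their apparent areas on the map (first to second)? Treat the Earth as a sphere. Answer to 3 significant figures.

The equidistant cylindrical projection with φ₀ = 28.9° has h = 1 (meridians true) and k = cos φ₀ / cos φ along parallels.
Areal scale at 70.7°: h·k = 1.000 × 2.649 = 2.649.
Areal scale at 7.2°: h·k = 1.000 × 0.8824 = 0.8824.
Ratio = 2.649/0.8824 ≈ 3.00.

3.00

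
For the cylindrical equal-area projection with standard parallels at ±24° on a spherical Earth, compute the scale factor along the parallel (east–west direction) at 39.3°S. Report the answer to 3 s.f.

1.18

A cylindrical equal-area projection with standard parallel φ₀ has meridian scale h = cos φ / cos φ₀ and parallel scale k = cos φ₀ / cos φ (so areas are preserved, h·k = 1).
k = cos 24° / cos 39.3° = 0.9135/0.7738 = 1.181.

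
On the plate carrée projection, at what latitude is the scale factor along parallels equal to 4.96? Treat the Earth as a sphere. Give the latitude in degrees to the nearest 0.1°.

Plate carrée: h = 1, k = sec φ along parallels.
sec φ = 4.96  ⇒  cos φ = 0.2016  ⇒  φ ≈ 78.4°.

78.4°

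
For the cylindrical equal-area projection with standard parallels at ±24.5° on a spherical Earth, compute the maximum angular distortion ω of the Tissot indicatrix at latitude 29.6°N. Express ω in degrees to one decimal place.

5.2°

Cylindrical equal-area (φ₀ = 24.5°): h = cos φ / cos 24.5° along meridians, k = cos 24.5° / cos φ along parallels; h·k = 1.
At 29.6°: h = 0.9555, k = 1.047; principal scales a = 1.047, b = 0.9555.
sin(ω/2) = (a − b)/(a + b) = 0.09101/2.002 = 0.04546, so ω = 2 arcsin(0.04546) ≈ 5.2°.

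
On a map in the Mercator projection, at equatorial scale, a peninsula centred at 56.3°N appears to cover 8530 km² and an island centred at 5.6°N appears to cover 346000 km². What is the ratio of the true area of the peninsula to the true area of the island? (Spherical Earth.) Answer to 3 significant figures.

0.00766

On Mercator the areal scale is sec²φ, so true area = apparent × cos²φ.
True area of peninsula: 8530 × cos²(56.3°) = 8530 × 0.3079 = 2626 km².
True area of island: 346000 × cos²(5.6°) = 346000 × 0.9905 = 342700 km².
Ratio = 2626 / 342700 ≈ 0.00766.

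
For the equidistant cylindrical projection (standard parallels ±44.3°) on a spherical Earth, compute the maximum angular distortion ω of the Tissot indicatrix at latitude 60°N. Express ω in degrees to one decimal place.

In the equirectangular projection with standard parallel φ₀ = 44.3° (x = Rλ cos φ₀, y = Rφ), meridians are true-scale (h = 1) and the parallel scale is k = cos φ₀ / cos φ.
At 60°: h = 1.000, k = 1.431; principal scales a = 1.431, b = 1.000.
sin(ω/2) = (a − b)/(a + b) = 0.4314/2.431 = 0.1774, so ω = 2 arcsin(0.1774) ≈ 20.4°.

20.4°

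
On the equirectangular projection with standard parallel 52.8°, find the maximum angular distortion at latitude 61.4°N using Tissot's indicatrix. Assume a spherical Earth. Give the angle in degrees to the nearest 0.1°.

13.3°

In the equirectangular projection with standard parallel φ₀ = 52.8° (x = Rλ cos φ₀, y = Rφ), meridians are true-scale (h = 1) and the parallel scale is k = cos φ₀ / cos φ.
At 61.4°: h = 1.000, k = 1.263; principal scales a = 1.263, b = 1.000.
sin(ω/2) = (a − b)/(a + b) = 0.2630/2.263 = 0.1162, so ω = 2 arcsin(0.1162) ≈ 13.3°.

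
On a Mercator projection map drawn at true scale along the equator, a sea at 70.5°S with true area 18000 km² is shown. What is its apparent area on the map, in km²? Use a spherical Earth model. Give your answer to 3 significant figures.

The Mercator projection is conformal; its linear scale factor is the same in every direction and equals sec φ = 1/cos φ.
Areal scale = k² = sec²φ = 1/cos²(70.5°) = 1/0.3338² = 8.974.
Apparent area = 18000 × 8.974 ≈ 162000 km².

162000 km²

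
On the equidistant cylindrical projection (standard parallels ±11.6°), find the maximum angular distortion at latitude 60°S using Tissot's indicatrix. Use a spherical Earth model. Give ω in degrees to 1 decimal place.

37.8°

With standard parallel φ₀ = 11.6°, the equirectangular projection gives x = Rλ cos φ₀, y = Rφ, so h = 1 and k = cos 11.6° / cos φ.
At 60°: h = 1.000, k = 1.959; principal scales a = 1.959, b = 1.000.
sin(ω/2) = (a − b)/(a + b) = 0.9592/2.959 = 0.3241, so ω = 2 arcsin(0.3241) ≈ 37.8°.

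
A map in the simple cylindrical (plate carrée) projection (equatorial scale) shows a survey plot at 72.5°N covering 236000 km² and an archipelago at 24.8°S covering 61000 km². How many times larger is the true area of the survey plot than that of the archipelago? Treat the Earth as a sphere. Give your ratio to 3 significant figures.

1.28

On the plate carrée, areal scale = h·k = 1 × sec φ, so true area = apparent × cos φ.
True area of survey plot: 236000 × cos(72.5°) = 236000 × 0.3007 = 70970 km².
True area of archipelago: 61000 × cos(24.8°) = 61000 × 0.9078 = 55370 km².
Ratio = 70970 / 55370 ≈ 1.28.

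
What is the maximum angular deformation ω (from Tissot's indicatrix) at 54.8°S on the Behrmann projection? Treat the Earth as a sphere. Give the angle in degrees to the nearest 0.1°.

45.4°

The Behrmann projection is cylindrical equal-area with φ₀ = 30°. A cylindrical equal-area projection with standard parallel φ₀ has meridian scale h = cos φ / cos φ₀ and parallel scale k = cos φ₀ / cos φ (so areas are preserved, h·k = 1).
At 54.8°: h = 0.6656, k = 1.502; principal scales a = 1.502, b = 0.6656.
sin(ω/2) = (a − b)/(a + b) = 0.8368/2.168 = 0.3860, so ω = 2 arcsin(0.3860) ≈ 45.4°.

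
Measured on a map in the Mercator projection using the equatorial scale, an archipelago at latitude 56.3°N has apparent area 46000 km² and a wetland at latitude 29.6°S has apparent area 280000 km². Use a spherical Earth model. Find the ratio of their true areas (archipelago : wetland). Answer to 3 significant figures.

Since Mercator area scale is 1/cos²φ, the true area equals the apparent area multiplied by cos²φ.
True area of archipelago: 46000 × cos²(56.3°) = 46000 × 0.3079 = 14160 km².
True area of wetland: 280000 × cos²(29.6°) = 280000 × 0.7560 = 211700 km².
Ratio = 14160 / 211700 ≈ 0.0669.

0.0669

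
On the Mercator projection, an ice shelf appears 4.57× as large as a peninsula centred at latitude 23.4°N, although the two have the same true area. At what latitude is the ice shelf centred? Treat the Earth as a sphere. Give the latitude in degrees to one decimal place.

64.6°

Mercator areal scale is sec²φ, so apparent-area ratio = sec²φ₁ / sec²φ₂ = cos²φ₂ / cos²φ₁.
cos²φ₂ / cos²φ₁ = 4.57  ⇒  cos φ₁ = cos 23.4° / √4.57 = 0.9178/2.138 = 0.4293.
φ₁ = arccos(0.4293) ≈ 64.6°.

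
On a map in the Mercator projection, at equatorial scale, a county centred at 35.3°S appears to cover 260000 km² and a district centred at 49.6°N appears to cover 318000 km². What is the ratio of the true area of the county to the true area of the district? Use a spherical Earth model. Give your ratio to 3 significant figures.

1.30

On Mercator the areal scale is sec²φ, so true area = apparent × cos²φ.
True area of county: 260000 × cos²(35.3°) = 260000 × 0.6661 = 173200 km².
True area of district: 318000 × cos²(49.6°) = 318000 × 0.4201 = 133600 km².
Ratio = 173200 / 133600 ≈ 1.30.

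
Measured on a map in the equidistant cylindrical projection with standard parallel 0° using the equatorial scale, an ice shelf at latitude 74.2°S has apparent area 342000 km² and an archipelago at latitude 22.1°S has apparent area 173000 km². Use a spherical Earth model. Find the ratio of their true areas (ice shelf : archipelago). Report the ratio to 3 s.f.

0.581

On the plate carrée, areal scale = h·k = 1 × sec φ, so true area = apparent × cos φ.
True area of ice shelf: 342000 × cos(74.2°) = 342000 × 0.2723 = 93120 km².
True area of archipelago: 173000 × cos(22.1°) = 173000 × 0.9265 = 160300 km².
Ratio = 93120 / 160300 ≈ 0.581.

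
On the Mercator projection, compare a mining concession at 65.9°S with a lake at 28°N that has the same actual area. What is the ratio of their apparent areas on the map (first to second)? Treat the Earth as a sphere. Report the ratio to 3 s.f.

Mercator areal scale is sec²φ.
At 65.9°: sec²(65.9°) = 1/0.4083² = 5.998.
At 28°: sec²(28°) = 1/0.8829² = 1.283.
Ratio = 5.998/1.283 = cos²(28°)/cos²(65.9°) ≈ 4.68.

4.68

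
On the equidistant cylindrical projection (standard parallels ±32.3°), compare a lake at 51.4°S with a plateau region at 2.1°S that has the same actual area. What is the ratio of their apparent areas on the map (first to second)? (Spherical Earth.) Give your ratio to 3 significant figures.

The equidistant cylindrical projection with φ₀ = 32.3° has h = 1 (meridians true) and k = cos φ₀ / cos φ along parallels.
Areal scale at 51.4°: h·k = 1.000 × 1.355 = 1.355.
Areal scale at 2.1°: h·k = 1.000 × 0.8458 = 0.8458.
Ratio = 1.355/0.8458 ≈ 1.60.

1.60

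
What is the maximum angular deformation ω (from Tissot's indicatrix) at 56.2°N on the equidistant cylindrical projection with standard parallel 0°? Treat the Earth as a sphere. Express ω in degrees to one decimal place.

Plate carrée maps x = Rλ, y = Rφ. The meridian scale is h = 1 and the parallel scale is k = 1/cos φ = sec φ.
At 56.2°: h = 1.000, k = 1.798; principal scales a = 1.798, b = 1.000.
sin(ω/2) = (a − b)/(a + b) = 0.7976/2.798 = 0.2851, so ω = 2 arcsin(0.2851) ≈ 33.1°.

33.1°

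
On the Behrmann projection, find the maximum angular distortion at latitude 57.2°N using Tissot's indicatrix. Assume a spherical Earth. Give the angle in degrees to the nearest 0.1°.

The Behrmann projection is cylindrical equal-area with φ₀ = 30°. Cylindrical equal-area (φ₀ = 30°): h = cos φ / cos 30° along meridians, k = cos 30° / cos φ along parallels; h·k = 1.
At 57.2°: h = 0.6255, k = 1.599; principal scales a = 1.599, b = 0.6255.
sin(ω/2) = (a − b)/(a + b) = 0.9732/2.224 = 0.4375, so ω = 2 arcsin(0.4375) ≈ 51.9°.

51.9°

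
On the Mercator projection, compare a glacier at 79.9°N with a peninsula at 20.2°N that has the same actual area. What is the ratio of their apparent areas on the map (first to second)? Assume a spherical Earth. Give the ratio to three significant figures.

28.6

On Mercator, area is exaggerated by sec²φ = 1/cos²φ.
At 79.9°: sec²(79.9°) = 1/0.1754² = 32.52.
At 20.2°: sec²(20.2°) = 1/0.9385² = 1.135.
Ratio = 32.52/1.135 = cos²(20.2°)/cos²(79.9°) ≈ 28.6.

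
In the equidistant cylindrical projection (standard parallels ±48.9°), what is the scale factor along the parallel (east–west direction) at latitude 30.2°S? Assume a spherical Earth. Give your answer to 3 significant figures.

0.761

The equidistant cylindrical projection with φ₀ = 48.9° has h = 1 (meridians true) and k = cos φ₀ / cos φ along parallels.
k = cos 48.9° / cos 30.2° = 0.6574/0.8643 = 0.7606.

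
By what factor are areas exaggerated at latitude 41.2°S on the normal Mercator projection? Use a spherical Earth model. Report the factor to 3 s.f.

The Mercator projection is conformal; its linear scale factor is the same in every direction and equals sec φ = 1/cos φ.
Areal scale = k² = sec²φ = 1/cos²(41.2°) = 1/0.7524² = 1.766.

1.77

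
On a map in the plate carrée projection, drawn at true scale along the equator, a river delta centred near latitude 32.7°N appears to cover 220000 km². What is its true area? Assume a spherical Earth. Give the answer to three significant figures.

In the plate carrée (x = Rλ, y = Rφ), meridians are true-scale (h = 1) and parallels are stretched by k = sec φ.
Areal scale = h·k = 1 × sec φ; at 32.7°, h = 1.000, k = 1.188, so h·k = 1.188.
True area = apparent / (areal scale) = 220000 / 1.188 ≈ 185000 km².

185000 km²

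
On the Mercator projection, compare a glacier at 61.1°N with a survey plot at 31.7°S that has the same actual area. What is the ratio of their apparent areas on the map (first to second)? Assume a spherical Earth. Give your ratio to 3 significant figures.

On Mercator, area is exaggerated by sec²φ = 1/cos²φ.
At 61.1°: sec²(61.1°) = 1/0.4833² = 4.282.
At 31.7°: sec²(31.7°) = 1/0.8508² = 1.381.
Ratio = 4.282/1.381 = cos²(31.7°)/cos²(61.1°) ≈ 3.10.

3.10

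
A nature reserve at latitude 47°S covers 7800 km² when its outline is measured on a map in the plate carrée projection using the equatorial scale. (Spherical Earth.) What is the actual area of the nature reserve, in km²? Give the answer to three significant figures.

In the plate carrée (x = Rλ, y = Rφ), meridians are true-scale (h = 1) and parallels are stretched by k = sec φ.
Areal scale = h·k = 1 × sec φ; at 47°, h = 1.000, k = 1.466, so h·k = 1.466.
True area = apparent / (areal scale) = 7800 / 1.466 ≈ 5320 km².

5320 km²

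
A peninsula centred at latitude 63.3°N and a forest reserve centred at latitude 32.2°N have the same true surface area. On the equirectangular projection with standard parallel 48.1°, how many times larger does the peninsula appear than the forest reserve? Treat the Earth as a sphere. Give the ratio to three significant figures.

The equidistant cylindrical projection with φ₀ = 48.1° has h = 1 (meridians true) and k = cos φ₀ / cos φ along parallels.
Areal scale at 63.3°: h·k = 1.000 × 1.486 = 1.486.
Areal scale at 32.2°: h·k = 1.000 × 0.7892 = 0.7892.
Ratio = 1.486/0.7892 ≈ 1.88.

1.88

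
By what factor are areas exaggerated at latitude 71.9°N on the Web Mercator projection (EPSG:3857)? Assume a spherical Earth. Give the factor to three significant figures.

For Mercator, h = k = sec φ (a conformal cylindrical projection has a single point scale, 1/cos φ).
Areal scale = k² = sec²φ = 1/cos²(71.9°) = 1/0.3107² = 10.36.

10.4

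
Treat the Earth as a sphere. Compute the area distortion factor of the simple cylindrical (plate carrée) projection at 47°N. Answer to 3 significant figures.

1.47

In the plate carrée (x = Rλ, y = Rφ), meridians are true-scale (h = 1) and parallels are stretched by k = sec φ.
Areal scale = h·k = 1 × sec φ; at 47°, h = 1.000, k = 1.466, so h·k = 1.466.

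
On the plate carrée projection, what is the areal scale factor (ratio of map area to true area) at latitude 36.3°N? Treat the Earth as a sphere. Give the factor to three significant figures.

1.24

For the equirectangular projection with φ₀ = 0 (plate carrée), h = 1 along meridians and k = sec φ along parallels.
Areal scale = h·k = 1 × sec φ; at 36.3°, h = 1.000, k = 1.241, so h·k = 1.241.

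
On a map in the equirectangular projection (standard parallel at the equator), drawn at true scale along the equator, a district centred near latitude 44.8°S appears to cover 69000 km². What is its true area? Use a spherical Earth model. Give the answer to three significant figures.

49000 km²

For the equirectangular projection with φ₀ = 0 (plate carrée), h = 1 along meridians and k = sec φ along parallels.
Areal scale = h·k = 1 × sec φ; at 44.8°, h = 1.000, k = 1.409, so h·k = 1.409.
True area = apparent / (areal scale) = 69000 / 1.409 ≈ 49000 km².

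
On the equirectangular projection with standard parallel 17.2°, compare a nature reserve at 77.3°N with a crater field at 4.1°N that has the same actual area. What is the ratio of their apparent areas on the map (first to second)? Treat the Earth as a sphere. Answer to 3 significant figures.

The equidistant cylindrical projection with φ₀ = 17.2° has h = 1 (meridians true) and k = cos φ₀ / cos φ along parallels.
Areal scale at 77.3°: h·k = 1.000 × 4.345 = 4.345.
Areal scale at 4.1°: h·k = 1.000 × 0.9577 = 0.9577.
Ratio = 4.345/0.9577 ≈ 4.54.

4.54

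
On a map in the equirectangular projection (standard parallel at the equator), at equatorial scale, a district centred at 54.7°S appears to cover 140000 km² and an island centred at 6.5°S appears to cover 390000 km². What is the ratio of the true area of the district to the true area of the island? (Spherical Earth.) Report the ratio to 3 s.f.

On the plate carrée, areal scale = h·k = 1 × sec φ, so true area = apparent × cos φ.
True area of district: 140000 × cos(54.7°) = 140000 × 0.5779 = 80900 km².
True area of island: 390000 × cos(6.5°) = 390000 × 0.9936 = 387500 km².
Ratio = 80900 / 387500 ≈ 0.209.

0.209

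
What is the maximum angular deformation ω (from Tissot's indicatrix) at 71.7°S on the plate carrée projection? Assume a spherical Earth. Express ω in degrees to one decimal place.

62.9°

For the equirectangular projection with φ₀ = 0 (plate carrée), h = 1 along meridians and k = sec φ along parallels.
At 71.7°: h = 1.000, k = 3.185; principal scales a = 3.185, b = 1.000.
sin(ω/2) = (a − b)/(a + b) = 2.185/4.185 = 0.5221, so ω = 2 arcsin(0.5221) ≈ 62.9°.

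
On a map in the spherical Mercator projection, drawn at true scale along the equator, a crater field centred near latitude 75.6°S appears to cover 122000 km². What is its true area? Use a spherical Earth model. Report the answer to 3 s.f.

For Mercator, h = k = sec φ (a conformal cylindrical projection has a single point scale, 1/cos φ).
Areal scale = k² = sec²φ = 1/cos²(75.6°) = 1/0.2487² = 16.17.
True area = apparent / (areal scale) = 122000 / 16.17 ≈ 7550 km².

7550 km²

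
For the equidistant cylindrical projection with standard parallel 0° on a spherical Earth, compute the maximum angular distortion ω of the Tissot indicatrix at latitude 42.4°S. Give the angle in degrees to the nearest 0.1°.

For the equirectangular projection with φ₀ = 0 (plate carrée), h = 1 along meridians and k = sec φ along parallels.
At 42.4°: h = 1.000, k = 1.354; principal scales a = 1.354, b = 1.000.
sin(ω/2) = (a − b)/(a + b) = 0.3542/2.354 = 0.1504, so ω = 2 arcsin(0.1504) ≈ 17.3°.

17.3°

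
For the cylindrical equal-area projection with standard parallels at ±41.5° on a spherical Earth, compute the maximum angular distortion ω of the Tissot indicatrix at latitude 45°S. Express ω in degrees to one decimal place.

Cylindrical equal-area (φ₀ = 41.5°): h = cos φ / cos 41.5° along meridians, k = cos 41.5° / cos φ along parallels; h·k = 1.
At 45°: h = 0.9441, k = 1.059; principal scales a = 1.059, b = 0.9441.
sin(ω/2) = (a − b)/(a + b) = 0.1151/2.003 = 0.05743, so ω = 2 arcsin(0.05743) ≈ 6.6°.

6.6°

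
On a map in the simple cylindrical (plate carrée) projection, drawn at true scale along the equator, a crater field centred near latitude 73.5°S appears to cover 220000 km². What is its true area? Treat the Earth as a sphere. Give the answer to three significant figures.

62500 km²

For the equirectangular projection with φ₀ = 0 (plate carrée), h = 1 along meridians and k = sec φ along parallels.
Areal scale = h·k = 1 × sec φ; at 73.5°, h = 1.000, k = 3.521, so h·k = 3.521.
True area = apparent / (areal scale) = 220000 / 3.521 ≈ 62500 km².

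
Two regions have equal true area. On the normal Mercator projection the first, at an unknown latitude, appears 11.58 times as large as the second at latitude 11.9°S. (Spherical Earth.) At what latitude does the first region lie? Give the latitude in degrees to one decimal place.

On Mercator, (apparent₁)/(apparent₂) = sec²φ₁ / sec²φ₂ when true areas are equal.
cos²φ₂ / cos²φ₁ = 11.58  ⇒  cos φ₁ = cos 11.9° / √11.58 = 0.9785/3.403 = 0.2875.
φ₁ = arccos(0.2875) ≈ 73.3°.

73.3°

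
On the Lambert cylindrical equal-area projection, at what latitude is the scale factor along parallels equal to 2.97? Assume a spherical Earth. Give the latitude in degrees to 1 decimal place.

The Lambert cylindrical equal-area projection is the cylindrical equal-area projection with its standard parallel at the equator (φ₀ = 0). Cylindrical equal-area (φ₀ = 0°): h = cos φ / cos 0° along meridians, k = cos 0° / cos φ along parallels; h·k = 1.
k = cos φ₀ / cos φ = 2.97  ⇒  cos φ = cos 0° / 2.97 = 0.3367.
φ = arccos(0.3367) ≈ 70.3°.

70.3°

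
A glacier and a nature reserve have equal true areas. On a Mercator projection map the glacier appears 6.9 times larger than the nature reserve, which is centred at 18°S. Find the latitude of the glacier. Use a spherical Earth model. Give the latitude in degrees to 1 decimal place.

68.8°

Mercator areal scale is sec²φ, so apparent-area ratio = sec²φ₁ / sec²φ₂ = cos²φ₂ / cos²φ₁.
cos²φ₂ / cos²φ₁ = 6.9  ⇒  cos φ₁ = cos 18° / √6.9 = 0.9511/2.627 = 0.3621.
φ₁ = arccos(0.3621) ≈ 68.8°.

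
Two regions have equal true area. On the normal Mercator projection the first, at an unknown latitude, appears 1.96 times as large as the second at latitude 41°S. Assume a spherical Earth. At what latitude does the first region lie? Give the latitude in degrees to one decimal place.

On Mercator, (apparent₁)/(apparent₂) = sec²φ₁ / sec²φ₂ when true areas are equal.
cos²φ₂ / cos²φ₁ = 1.96  ⇒  cos φ₁ = cos 41° / √1.96 = 0.7547/1.400 = 0.5391.
φ₁ = arccos(0.5391) ≈ 57.4°.

57.4°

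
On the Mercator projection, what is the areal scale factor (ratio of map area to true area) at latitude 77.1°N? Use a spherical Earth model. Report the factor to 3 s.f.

20.1

Mercator is conformal, so the point scale is isotropic: h = k = sec φ = 1/cos φ.
Areal scale = k² = sec²φ = 1/cos²(77.1°) = 1/0.2233² = 20.06.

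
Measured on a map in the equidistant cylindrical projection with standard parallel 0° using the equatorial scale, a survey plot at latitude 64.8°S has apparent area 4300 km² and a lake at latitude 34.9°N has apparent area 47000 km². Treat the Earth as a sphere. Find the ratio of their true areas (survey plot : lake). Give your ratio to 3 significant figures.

0.0475

On the plate carrée, areal scale = h·k = 1 × sec φ, so true area = apparent × cos φ.
True area of survey plot: 4300 × cos(64.8°) = 4300 × 0.4258 = 1831 km².
True area of lake: 47000 × cos(34.9°) = 47000 × 0.8202 = 38550 km².
Ratio = 1831 / 38550 ≈ 0.0475.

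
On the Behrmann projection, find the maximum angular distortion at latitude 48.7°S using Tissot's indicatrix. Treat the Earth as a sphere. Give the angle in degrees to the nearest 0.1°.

30.8°

Behrmann is a cylindrical equal-area projection with standard parallels at ±30°. Cylindrical equal-area (φ₀ = 30°): h = cos φ / cos 30° along meridians, k = cos 30° / cos φ along parallels; h·k = 1.
At 48.7°: h = 0.7621, k = 1.312; principal scales a = 1.312, b = 0.7621.
sin(ω/2) = (a − b)/(a + b) = 0.5501/2.074 = 0.2652, so ω = 2 arcsin(0.2652) ≈ 30.8°.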